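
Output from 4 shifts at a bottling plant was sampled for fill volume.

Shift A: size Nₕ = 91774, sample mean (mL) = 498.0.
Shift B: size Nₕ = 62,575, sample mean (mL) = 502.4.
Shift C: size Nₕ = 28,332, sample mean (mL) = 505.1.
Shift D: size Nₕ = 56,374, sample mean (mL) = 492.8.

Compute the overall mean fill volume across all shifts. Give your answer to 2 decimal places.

N = 239055; weights Wₕ = Nₕ/N = (0.3839, 0.2618, 0.1185, 0.2358).
x̄_st = Σ Wₕ·x̄ₕ = 0.3839·498.0 + 0.2618·502.4 + 0.1185·505.1 + 0.2358·492.8 ≈ 498.7669...
→ 498.77.

498.77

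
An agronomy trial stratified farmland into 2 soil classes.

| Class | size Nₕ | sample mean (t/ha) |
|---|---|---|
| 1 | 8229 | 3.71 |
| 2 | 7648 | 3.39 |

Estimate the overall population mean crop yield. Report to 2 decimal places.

x̄_st = (Σ Nₕx̄ₕ) / (Σ Nₕ) = (8229·3.71 + 7648·3.39) / 15877
= 56456.31 / 15877 = 3.5559... → 3.56.

3.56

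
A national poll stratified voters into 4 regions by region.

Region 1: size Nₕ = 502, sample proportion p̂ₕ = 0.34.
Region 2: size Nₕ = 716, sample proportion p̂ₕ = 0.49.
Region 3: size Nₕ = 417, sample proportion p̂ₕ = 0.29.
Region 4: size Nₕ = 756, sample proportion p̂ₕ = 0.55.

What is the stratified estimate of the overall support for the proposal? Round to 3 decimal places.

Wₕ = Nₕ/N with N = 2391: 0.2100, 0.2995, 0.1744, 0.3162.
p̂_st = 0.2100·0.34 + 0.2995·0.49 + 0.1744·0.29 + 0.3162·0.55 ≈ 0.44260... → 0.443.

0.443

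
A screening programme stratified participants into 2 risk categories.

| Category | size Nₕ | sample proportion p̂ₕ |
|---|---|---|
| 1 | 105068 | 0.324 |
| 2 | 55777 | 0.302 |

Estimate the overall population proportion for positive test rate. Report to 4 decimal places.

0.3164

Wₕ = Nₕ/N with N = 160845: 0.6532, 0.3468.
p̂_st = 0.6532·0.324 + 0.3468·0.302 ≈ 0.316371... → 0.3164.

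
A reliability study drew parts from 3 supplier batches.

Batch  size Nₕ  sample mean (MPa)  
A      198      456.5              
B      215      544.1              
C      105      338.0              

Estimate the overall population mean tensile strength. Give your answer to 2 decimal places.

N = 518; weights Wₕ = Nₕ/N = (0.3822, 0.4151, 0.2027).
x̄_st = Σ Wₕ·x̄ₕ = 0.3822·456.5 + 0.4151·544.1 + 0.2027·338.0 ≈ 468.8388...
→ 468.84.

468.84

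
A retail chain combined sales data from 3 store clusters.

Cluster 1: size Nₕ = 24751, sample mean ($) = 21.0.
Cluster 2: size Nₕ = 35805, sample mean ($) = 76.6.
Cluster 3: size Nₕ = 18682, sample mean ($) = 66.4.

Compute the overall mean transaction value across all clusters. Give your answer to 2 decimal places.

56.83

x̄_st = (Σ Nₕx̄ₕ) / (Σ Nₕ) = (24751·21.0 + 35805·76.6 + 18682·66.4) / 79238
= 4502918.8 / 79238 = 56.8278... → 56.83.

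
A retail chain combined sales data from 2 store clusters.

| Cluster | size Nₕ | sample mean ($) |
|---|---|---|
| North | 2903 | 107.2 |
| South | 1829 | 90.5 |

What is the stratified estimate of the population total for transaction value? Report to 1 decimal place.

North: 2903·107.2 = 311201.6
South: 1829·90.5 = 165524.5
τ̂ = Σ Nₕx̄ₕ = 476726.1.

476726.1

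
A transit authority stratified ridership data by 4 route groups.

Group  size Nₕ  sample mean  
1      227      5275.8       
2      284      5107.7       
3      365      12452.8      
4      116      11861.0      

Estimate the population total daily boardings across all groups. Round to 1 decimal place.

8569341.4

Population total = Σ Nₕ·x̄ₕ (each stratum's size times its mean).
227·5275.8 + 284·5107.7 + 365·12452.8 + 116·11861.0 = 1197606.6 + 1450586.8 + 4545272 + 1375876 = 8569341.4.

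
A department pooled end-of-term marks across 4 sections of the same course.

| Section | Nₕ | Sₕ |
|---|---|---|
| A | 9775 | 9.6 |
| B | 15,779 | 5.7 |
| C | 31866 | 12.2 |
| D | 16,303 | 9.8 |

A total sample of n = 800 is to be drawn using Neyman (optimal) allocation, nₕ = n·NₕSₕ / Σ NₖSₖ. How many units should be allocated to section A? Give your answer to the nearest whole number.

A: NₕSₕ = 9775·9.6 = 93840
B: NₕSₕ = 15779·5.7 = 89940.3
C: NₕSₕ = 31866·12.2 = 388765.2
D: NₕSₕ = 16303·9.8 = 159769.4
Σ NₕSₕ = 732314.9.
n_A = 800·93840/732314.9 = 102.513... → 103.

103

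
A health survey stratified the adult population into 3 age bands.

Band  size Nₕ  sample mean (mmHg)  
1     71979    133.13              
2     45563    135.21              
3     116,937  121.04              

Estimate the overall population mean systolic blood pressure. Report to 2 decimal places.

x̄_st = (Σ Nₕx̄ₕ) / (Σ Nₕ) = (71979·133.13 + 45563·135.21 + 116937·121.04) / 234479
= 29897191.98 / 234479 = 127.5048... → 127.50.

127.50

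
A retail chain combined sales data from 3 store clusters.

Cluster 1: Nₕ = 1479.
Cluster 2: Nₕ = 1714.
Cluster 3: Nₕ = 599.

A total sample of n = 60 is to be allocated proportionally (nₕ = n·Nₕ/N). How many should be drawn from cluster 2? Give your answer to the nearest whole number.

Share of cluster 2 = 1714/3792 = 0.45200.
Allocate 60 × 0.45200 = 27.120... → 27.

27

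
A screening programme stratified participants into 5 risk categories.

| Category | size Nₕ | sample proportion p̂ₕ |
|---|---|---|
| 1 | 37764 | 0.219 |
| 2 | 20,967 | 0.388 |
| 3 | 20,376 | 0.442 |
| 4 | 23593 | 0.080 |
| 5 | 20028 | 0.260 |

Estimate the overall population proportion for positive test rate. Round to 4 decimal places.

0.2649

Wₕ = Nₕ/N with N = 122728: 0.3077, 0.1708, 0.1660, 0.1922, 0.1632.
p̂_st = 0.3077·0.219 + 0.1708·0.388 + 0.1660·0.442 + 0.1922·0.080 + 0.1632·0.260 ≈ 0.264866... → 0.2649.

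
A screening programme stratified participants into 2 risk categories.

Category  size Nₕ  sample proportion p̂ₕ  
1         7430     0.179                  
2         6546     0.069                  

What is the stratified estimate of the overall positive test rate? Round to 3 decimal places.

0.127

Wₕ = Nₕ/N with N = 13976: 0.5316, 0.4684.
p̂_st = 0.5316·0.179 + 0.4684·0.069 ≈ 0.12748... → 0.127.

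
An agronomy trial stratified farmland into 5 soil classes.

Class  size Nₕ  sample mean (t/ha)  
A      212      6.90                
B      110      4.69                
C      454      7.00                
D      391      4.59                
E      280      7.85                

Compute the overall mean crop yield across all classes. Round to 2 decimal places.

N = 1447; weights Wₕ = Nₕ/N = (0.1465, 0.0760, 0.3138, 0.2702, 0.1935).
x̄_st = Σ Wₕ·x̄ₕ = 0.1465·6.90 + 0.0760·4.69 + 0.3138·7.00 + 0.2702·4.59 + 0.1935·7.85 ≈ 6.3230...
→ 6.32.

6.32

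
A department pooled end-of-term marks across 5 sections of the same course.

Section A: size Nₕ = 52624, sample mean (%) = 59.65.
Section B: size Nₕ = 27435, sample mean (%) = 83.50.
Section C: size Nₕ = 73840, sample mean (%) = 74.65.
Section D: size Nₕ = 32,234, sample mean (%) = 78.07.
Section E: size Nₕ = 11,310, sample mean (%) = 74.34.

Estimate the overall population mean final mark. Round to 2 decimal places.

72.42

N = 197443; weights Wₕ = Nₕ/N = (0.2665, 0.1390, 0.3740, 0.1633, 0.0573).
x̄_st = Σ Wₕ·x̄ₕ = 0.2665·59.65 + 0.1390·83.50 + 0.3740·74.65 + 0.1633·78.07 + 0.0573·74.34 ≈ 72.4224...
→ 72.42.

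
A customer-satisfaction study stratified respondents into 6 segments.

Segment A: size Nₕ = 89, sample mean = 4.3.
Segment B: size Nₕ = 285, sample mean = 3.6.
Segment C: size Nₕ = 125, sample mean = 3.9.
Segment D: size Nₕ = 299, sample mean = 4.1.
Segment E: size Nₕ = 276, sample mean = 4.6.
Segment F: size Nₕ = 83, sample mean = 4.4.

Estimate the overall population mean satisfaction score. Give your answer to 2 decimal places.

N = 1157; weights Wₕ = Nₕ/N = (0.0769, 0.2463, 0.1080, 0.2584, 0.2385, 0.0717).
x̄_st = Σ Wₕ·x̄ₕ = 0.0769·4.3 + 0.2463·3.6 + 0.1080·3.9 + 0.2584·4.1 + 0.2385·4.6 + 0.0717·4.4 ≈ 4.1114...
→ 4.11.

4.11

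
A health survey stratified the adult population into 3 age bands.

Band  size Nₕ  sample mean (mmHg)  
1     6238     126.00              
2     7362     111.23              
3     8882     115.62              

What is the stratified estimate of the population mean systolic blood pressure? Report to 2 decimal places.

x̄_st = (Σ Nₕx̄ₕ) / (Σ Nₕ) = (6238·126.00 + 7362·111.23 + 8882·115.62) / 22482
= 2631800.1 / 22482 = 117.0625... → 117.06.

117.06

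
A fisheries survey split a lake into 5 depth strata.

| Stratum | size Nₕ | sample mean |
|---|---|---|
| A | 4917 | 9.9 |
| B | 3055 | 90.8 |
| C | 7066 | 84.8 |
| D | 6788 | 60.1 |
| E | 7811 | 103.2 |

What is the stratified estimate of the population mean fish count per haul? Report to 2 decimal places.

N = 29637; weights Wₕ = Nₕ/N = (0.1659, 0.1031, 0.2384, 0.2290, 0.2636).
x̄_st = Σ Wₕ·x̄ₕ = 0.1659·9.9 + 0.1031·90.8 + 0.2384·84.8 + 0.2290·60.1 + 0.2636·103.2 ≈ 72.1842...
→ 72.18.

72.18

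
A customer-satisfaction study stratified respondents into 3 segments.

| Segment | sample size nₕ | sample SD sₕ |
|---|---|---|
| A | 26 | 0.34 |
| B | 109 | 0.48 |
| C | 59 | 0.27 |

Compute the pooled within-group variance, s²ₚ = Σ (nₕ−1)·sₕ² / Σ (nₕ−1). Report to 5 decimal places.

Degrees of freedom: 25 + 108 + 58 = 191.
Σ(nₕ−1)sₕ² = 25·0.1156 + 108·0.2304 + 58·0.0729 = 32.0014.
s²ₚ = 32.0014 / 191 = 0.1675466... → 0.16755.

0.16755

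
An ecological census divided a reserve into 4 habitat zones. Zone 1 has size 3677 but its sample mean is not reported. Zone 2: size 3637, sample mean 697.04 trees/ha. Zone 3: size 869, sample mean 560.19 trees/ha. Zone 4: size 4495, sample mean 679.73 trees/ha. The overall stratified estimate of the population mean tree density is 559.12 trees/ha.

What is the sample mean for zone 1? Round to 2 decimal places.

275.01

N = 3677 + 3637 + 869 + 4495 = 12678.
Overall total = μ·N = 559.12·12678 = 7088523.36.
Subtract the known strata: 3637·697.04 + 869·560.19 + 4495·679.73 = 6077325.94.
Remaining total for zone 1: 7088523.36 − 6077325.94 = 1011197.42.
Divide by its size: 1011197.42 / 3677 = 275.0061... → 275.01.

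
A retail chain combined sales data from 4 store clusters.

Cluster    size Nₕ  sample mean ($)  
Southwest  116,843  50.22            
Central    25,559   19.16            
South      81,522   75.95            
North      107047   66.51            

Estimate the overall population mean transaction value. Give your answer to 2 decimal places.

59.43

N = 330971; weights Wₕ = Nₕ/N = (0.3530, 0.0772, 0.2463, 0.3234).
x̄_st = Σ Wₕ·x̄ₕ = 0.3530·50.22 + 0.0772·19.16 + 0.2463·75.95 + 0.3234·66.51 ≈ 59.4277...
→ 59.43.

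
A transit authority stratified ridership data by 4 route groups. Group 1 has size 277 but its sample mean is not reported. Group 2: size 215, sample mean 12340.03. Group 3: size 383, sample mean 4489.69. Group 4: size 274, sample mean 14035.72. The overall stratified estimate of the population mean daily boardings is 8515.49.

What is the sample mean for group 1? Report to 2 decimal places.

5652.90

Σ Nₕx̄ₕ = N·μ, so 277·x̄_1 = 1149·8515.49 − (215·12340.03 + 383·4489.69 + 274·14035.72).
= 9784298.01 − 8218445 = 1565853.01.
x̄_1 = 1565853.01 / 277 = 5652.8990... → 5652.90.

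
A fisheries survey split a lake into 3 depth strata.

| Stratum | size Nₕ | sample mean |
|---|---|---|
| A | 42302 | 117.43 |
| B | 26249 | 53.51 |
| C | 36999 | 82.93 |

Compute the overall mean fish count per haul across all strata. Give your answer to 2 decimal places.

89.44

N = 42302 + 26249 + 36999 = 105550.
The stratified mean weights each stratum mean by its population share Nₕ/N.
Σ Nₕx̄ₕ = 42302·117.43 + 26249·53.51 + 36999·82.93 = 4967523.86 + 1404583.99 + 3068327.07 = 9440434.92.
Divide by N: 9440434.92 / 105550 = 89.4404... → 89.44.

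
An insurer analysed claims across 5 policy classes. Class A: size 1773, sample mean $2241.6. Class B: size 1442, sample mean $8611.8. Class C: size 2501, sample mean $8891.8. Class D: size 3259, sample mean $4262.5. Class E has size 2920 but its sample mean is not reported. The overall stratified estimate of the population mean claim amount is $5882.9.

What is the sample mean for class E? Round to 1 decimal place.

N = 1773 + 1442 + 2501 + 3259 + 2920 = 11895.
Overall total = μ·N = 5882.9·11895 = 69977095.5.
Subtract the known strata: 1773·2241.6 + 1442·8611.8 + 2501·8891.8 + 3259·4262.5 = 52522451.7.
Remaining total for class E: 69977095.5 − 52522451.7 = 17454643.8.
Divide by its size: 17454643.8 / 2920 = 5977.618... → 5977.6.

5977.6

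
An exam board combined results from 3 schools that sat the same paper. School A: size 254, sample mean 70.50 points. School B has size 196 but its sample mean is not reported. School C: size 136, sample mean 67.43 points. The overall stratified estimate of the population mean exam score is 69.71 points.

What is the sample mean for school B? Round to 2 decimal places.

N = 254 + 196 + 136 = 586.
Overall total = μ·N = 69.71·586 = 40850.06.
Subtract the known strata: 254·70.50 + 136·67.43 = 27077.48.
Remaining total for school B: 40850.06 − 27077.48 = 13772.58.
Divide by its size: 13772.58 / 196 = 70.2683... → 70.27.

70.27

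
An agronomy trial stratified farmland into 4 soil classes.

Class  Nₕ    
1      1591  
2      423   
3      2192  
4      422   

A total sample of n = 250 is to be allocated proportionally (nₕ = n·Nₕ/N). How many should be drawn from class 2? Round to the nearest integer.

23

Share of class 2 = 423/4628 = 0.09140.
Allocate 250 × 0.09140 = 22.850... → 23.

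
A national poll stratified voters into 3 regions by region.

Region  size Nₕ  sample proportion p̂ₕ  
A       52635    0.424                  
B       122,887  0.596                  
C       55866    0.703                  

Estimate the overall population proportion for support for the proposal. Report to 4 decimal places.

0.5827

Wₕ = Nₕ/N with N = 231388: 0.2275, 0.5311, 0.2414.
p̂_st = 0.2275·0.424 + 0.5311·0.596 + 0.2414·0.703 ≈ 0.582708... → 0.5827.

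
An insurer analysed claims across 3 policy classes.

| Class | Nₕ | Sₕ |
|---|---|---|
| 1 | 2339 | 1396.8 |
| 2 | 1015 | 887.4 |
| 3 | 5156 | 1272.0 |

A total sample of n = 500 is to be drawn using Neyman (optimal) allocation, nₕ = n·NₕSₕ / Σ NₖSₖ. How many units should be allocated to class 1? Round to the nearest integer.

152

1: NₕSₕ = 2339·1396.8 = 3267115.2
2: NₕSₕ = 1015·887.4 = 900711
3: NₕSₕ = 5156·1272.0 = 6558432
Σ NₕSₕ = 10726258.2.
n_1 = 500·3267115.2/10726258.2 = 152.295... → 152.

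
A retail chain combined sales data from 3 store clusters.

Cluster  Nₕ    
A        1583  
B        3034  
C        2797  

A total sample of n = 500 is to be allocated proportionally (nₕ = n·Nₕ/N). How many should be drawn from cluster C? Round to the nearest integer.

N = 1583 + 3034 + 2797 = 7414.
n_C = 500·2797/7414 = 188.630... → 189.

189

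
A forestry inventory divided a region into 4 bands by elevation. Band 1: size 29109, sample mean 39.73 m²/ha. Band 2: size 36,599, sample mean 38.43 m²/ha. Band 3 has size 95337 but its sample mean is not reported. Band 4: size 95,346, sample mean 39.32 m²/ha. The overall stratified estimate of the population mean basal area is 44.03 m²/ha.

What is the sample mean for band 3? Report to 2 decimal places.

Σ Nₕx̄ₕ = N·μ, so 95337·x̄_3 = 256391·44.03 − (29109·39.73 + 36599·38.43 + 95346·39.32).
= 11288895.73 − 6312004.86 = 4976890.87.
x̄_3 = 4976890.87 / 95337 = 52.2031... → 52.20.

52.20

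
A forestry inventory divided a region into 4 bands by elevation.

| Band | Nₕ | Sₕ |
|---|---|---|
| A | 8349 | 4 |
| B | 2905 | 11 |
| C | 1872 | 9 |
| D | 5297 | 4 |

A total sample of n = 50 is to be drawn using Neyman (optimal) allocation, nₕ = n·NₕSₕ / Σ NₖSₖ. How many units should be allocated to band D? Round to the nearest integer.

10

Σ NₕSₕ = 8349·4 + 2905·11 + 1872·9 + 5297·4 = 103387.
Share for D: 21188/103387 = 0.20494.
n_D = 50 × 0.20494 = 10.247... → 10.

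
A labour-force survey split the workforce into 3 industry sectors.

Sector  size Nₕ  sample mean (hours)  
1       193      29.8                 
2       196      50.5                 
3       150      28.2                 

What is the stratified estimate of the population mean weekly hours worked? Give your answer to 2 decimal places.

36.88

N = 193 + 196 + 150 = 539.
Overall mean = Σ (Nₕ/N)·x̄ₕ — weight by population share, not a simple average.
Σ Nₕx̄ₕ = 193·29.8 + 196·50.5 + 150·28.2 = 5751.4 + 9898 + 4230 = 19879.4.
Divide by N: 19879.4 / 539 = 36.8820... → 36.88.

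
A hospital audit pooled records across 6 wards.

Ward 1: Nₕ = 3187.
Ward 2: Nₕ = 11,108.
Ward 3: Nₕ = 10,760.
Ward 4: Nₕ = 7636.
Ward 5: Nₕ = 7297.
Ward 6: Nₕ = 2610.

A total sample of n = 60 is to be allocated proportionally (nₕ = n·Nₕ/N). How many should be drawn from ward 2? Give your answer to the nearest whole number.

16

Share of ward 2 = 11108/42598 = 0.26076.
Allocate 60 × 0.26076 = 15.646... → 16.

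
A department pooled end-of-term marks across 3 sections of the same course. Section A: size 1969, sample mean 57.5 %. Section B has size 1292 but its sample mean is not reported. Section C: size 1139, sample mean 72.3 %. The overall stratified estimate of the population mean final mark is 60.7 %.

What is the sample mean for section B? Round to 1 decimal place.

55.4

N = 1969 + 1292 + 1139 = 4400.
Overall total = μ·N = 60.7·4400 = 267080.
Subtract the known strata: 1969·57.5 + 1139·72.3 = 195567.2.
Remaining total for section B: 267080 − 195567.2 = 71512.8.
Divide by its size: 71512.8 / 1292 = 55.350... → 55.4.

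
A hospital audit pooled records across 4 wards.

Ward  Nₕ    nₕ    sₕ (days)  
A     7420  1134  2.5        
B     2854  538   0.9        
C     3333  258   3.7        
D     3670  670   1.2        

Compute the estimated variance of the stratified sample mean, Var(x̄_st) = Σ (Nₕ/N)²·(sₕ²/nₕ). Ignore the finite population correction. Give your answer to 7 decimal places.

N = 17277. Term for each stratum: Wₕ²sₕ²/nₕ.
Var(x̄_st) = 0.0010165719 + 0.0000410841 + 0.0019747754 + 0.0000969802 = 0.0031294116 → 0.0031294.

0.0031294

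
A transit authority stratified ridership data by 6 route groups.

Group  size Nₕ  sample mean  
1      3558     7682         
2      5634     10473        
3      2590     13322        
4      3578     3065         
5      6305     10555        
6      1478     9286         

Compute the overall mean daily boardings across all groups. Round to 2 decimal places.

N = 23143; weights Wₕ = Nₕ/N = (0.1537, 0.2434, 0.1119, 0.1546, 0.2724, 0.0639).
x̄_st = Σ Wₕ·x̄ₕ = 0.1537·7682 + 0.2434·10473 + 0.1119·13322 + 0.1546·3065 + 0.2724·10555 + 0.0639·9286 ≈ 9163.9792...
→ 9163.98.

9163.98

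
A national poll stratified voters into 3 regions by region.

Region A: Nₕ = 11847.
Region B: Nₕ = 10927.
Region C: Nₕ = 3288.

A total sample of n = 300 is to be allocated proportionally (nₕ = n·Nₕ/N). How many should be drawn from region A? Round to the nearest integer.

136

Share of region A = 11847/26062 = 0.45457.
Allocate 300 × 0.45457 = 136.371... → 136.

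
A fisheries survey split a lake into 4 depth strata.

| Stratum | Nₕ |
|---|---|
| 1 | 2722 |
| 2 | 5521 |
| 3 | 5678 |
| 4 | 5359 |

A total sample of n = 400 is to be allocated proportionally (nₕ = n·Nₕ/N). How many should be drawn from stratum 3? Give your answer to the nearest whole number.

N = 2722 + 5521 + 5678 + 5359 = 19280.
n_3 = 400·5678/19280 = 117.801... → 118.

118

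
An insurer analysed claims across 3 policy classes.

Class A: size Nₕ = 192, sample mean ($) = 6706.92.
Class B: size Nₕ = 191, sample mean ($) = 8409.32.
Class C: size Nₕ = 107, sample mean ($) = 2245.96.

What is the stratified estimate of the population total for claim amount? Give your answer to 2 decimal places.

3134226.48

A: 192·6706.92 = 1287728.64
B: 191·8409.32 = 1606180.12
C: 107·2245.96 = 240317.72
τ̂ = Σ Nₕx̄ₕ = 3134226.48.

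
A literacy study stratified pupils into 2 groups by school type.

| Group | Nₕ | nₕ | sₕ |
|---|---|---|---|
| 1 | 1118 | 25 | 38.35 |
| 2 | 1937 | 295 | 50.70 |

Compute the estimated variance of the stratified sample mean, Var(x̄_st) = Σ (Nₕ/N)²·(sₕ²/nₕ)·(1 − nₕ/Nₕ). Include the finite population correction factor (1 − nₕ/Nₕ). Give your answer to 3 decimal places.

10.672

N = 3055. Term for each stratum: Wₕ²sₕ²/nₕ·(1−nₕ/Nₕ).
Var(x̄_st) = 7.702474 + 2.969438 = 10.671912 → 10.672.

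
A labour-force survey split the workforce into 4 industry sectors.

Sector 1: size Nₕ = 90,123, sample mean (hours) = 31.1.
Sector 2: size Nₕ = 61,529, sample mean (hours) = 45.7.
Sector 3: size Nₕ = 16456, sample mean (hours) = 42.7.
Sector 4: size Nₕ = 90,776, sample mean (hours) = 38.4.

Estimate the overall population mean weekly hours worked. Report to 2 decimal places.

N = 90123 + 61529 + 16456 + 90776 = 258884.
Weight each subgroup mean by Nₕ/N and sum.
Σ Nₕx̄ₕ = 90123·31.1 + 61529·45.7 + 16456·42.7 + 90776·38.4 = 2802825.3 + 2811875.3 + 702671.2 + 3485798.4 = 9803170.2.
Divide by N: 9803170.2 / 258884 = 37.8670... → 37.87.

37.87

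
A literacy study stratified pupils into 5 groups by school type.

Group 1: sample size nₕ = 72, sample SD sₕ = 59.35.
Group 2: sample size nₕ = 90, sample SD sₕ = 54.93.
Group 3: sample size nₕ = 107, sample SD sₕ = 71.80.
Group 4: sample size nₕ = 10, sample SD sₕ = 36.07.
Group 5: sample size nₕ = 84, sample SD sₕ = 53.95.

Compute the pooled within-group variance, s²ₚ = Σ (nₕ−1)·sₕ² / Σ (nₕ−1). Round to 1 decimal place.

Degrees of freedom: 71 + 89 + 106 + 9 + 83 = 358.
Σ(nₕ−1)sₕ² = 71·3522.4225 + 89·3017.3049 + 106·5155.24 + 9·1301.0449 + 83·2910.6025 = 1318376.9852.
s²ₚ = 1318376.9852 / 358 = 3682.617... → 3682.6.

3682.6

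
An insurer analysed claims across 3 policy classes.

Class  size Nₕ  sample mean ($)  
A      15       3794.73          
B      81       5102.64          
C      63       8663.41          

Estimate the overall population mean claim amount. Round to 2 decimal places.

6390.12

N = 159; weights Wₕ = Nₕ/N = (0.0943, 0.5094, 0.3962).
x̄_st = Σ Wₕ·x̄ₕ = 0.0943·3794.73 + 0.5094·5102.64 + 0.3962·8663.41 ≈ 6390.1234...
→ 6390.12.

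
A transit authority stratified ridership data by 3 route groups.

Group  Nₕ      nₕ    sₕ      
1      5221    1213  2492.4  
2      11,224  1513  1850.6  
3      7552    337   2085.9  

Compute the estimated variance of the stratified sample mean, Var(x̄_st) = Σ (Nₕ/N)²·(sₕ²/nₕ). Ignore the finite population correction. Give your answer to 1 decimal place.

2016.3

N = 23997. Term for each stratum: Wₕ²sₕ²/nₕ.
Var(x̄_st) = 242.4198 + 495.1851 + 1278.6955 = 2016.3005 → 2016.3.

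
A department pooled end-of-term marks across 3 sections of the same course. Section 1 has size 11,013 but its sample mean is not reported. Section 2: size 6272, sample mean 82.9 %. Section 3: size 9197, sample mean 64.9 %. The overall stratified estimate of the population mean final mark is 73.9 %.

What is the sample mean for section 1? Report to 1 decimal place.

N = 11013 + 6272 + 9197 = 26482.
Overall total = μ·N = 73.9·26482 = 1957019.8.
Subtract the known strata: 6272·82.9 + 9197·64.9 = 1116834.1.
Remaining total for section 1: 1957019.8 − 1116834.1 = 840185.7.
Divide by its size: 840185.7 / 11013 = 76.290... → 76.3.

76.3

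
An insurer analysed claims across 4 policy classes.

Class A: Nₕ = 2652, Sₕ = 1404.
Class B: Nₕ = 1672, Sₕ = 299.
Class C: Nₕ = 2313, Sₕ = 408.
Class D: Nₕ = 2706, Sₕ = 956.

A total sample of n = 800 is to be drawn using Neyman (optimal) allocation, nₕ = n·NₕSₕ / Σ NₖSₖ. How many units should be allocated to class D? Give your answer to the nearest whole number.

A: NₕSₕ = 2652·1404 = 3723408
B: NₕSₕ = 1672·299 = 499928
C: NₕSₕ = 2313·408 = 943704
D: NₕSₕ = 2706·956 = 2586936
Σ NₕSₕ = 7753976.
n_D = 800·2586936/7753976 = 266.902... → 267.

267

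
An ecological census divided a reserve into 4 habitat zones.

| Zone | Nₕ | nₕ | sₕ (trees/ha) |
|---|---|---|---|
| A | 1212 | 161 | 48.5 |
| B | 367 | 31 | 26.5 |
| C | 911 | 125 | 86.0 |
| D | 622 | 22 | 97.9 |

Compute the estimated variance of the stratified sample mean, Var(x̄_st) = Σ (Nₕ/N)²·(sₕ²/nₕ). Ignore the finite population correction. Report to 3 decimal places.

N = 3112; Wₕ = Nₕ/N.
zone A: (1212/3112)²·48.5²/161 = 2.216071
zone B: (367/3112)²·26.5²/31 = 0.315053
zone C: (911/3112)²·86.0²/125 = 5.070426
zone D: (622/3112)²·97.9²/22 = 17.403808
Sum = 25.005358 → 25.005.

25.005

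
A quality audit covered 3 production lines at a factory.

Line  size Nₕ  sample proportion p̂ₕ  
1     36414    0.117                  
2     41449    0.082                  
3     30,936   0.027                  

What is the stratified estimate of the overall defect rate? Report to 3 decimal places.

Wₕ = Nₕ/N with N = 108799: 0.3347, 0.3810, 0.2843.
p̂_st = 0.3347·0.117 + 0.3810·0.082 + 0.2843·0.027 ≈ 0.07808... → 0.078.

0.078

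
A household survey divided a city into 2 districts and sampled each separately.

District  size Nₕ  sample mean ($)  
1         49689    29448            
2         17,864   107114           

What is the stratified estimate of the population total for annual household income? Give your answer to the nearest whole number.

3376726168

1: 49689·29448 = 1463241672
2: 17864·107114 = 1913484496
τ̂ = Σ Nₕx̄ₕ = 3376726168.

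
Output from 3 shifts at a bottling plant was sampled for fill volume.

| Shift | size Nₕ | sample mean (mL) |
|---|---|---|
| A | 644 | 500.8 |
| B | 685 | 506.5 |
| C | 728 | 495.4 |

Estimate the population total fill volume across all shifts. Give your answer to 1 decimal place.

A: 644·500.8 = 322515.2
B: 685·506.5 = 346952.5
C: 728·495.4 = 360651.2
τ̂ = Σ Nₕx̄ₕ = 1030118.9.

1030118.9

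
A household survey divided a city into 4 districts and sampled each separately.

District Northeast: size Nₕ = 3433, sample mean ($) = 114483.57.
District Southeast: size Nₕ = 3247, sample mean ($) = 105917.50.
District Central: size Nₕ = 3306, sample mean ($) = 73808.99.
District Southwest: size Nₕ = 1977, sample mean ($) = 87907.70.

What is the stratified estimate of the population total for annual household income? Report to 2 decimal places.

1154742262.15

Estimate total by summing Nₕ·x̄ₕ over strata.
3433·114483.57 + 3247·105917.50 + 3306·73808.99 + 1977·87907.70 = 393022095.81 + 343914122.5 + 244012520.94 + 173793522.9 = 1154742262.15.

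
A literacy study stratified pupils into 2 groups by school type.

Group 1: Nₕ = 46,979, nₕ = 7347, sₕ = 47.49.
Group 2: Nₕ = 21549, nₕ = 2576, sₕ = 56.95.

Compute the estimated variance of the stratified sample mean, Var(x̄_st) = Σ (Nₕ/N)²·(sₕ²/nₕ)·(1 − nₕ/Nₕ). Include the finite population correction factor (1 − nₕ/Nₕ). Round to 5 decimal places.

0.23132

N = 68528; Wₕ = Nₕ/N.
group 1: (46979/68528)²·47.49²/7347·(1 − 7347/46979) = 0.12170487
group 2: (21549/68528)²·56.95²/2576·(1 − 2576/21549) = 0.10961465
Sum = 0.23131952 → 0.23132.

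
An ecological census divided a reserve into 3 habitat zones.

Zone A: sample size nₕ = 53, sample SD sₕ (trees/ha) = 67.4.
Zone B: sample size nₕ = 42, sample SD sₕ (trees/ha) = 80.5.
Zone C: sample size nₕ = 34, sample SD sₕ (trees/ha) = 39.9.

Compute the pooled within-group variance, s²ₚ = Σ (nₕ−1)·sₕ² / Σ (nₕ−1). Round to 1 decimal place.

A: (53−1)·67.4² = 52·4542.76 = 236223.52
B: (42−1)·80.5² = 41·6480.25 = 265690.25
C: (34−1)·39.9² = 33·1592.01 = 52536.33
Numerator = 554450.1; denominator = Σ(nₕ−1) = 126.
s²ₚ = 554450.1/126 = 4400.398... → 4400.4.

4400.4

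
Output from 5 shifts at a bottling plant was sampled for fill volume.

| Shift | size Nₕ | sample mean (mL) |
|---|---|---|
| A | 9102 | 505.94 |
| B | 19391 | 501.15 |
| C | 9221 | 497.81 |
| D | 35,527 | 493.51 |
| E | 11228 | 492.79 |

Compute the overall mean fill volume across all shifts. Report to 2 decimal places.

496.98

N = 84469; weights Wₕ = Nₕ/N = (0.1078, 0.2296, 0.1092, 0.4206, 0.1329).
x̄_st = Σ Wₕ·x̄ₕ = 0.1078·505.94 + 0.2296·501.15 + 0.1092·497.81 + 0.4206·493.51 + 0.1329·492.79 ≈ 496.9770...
→ 496.98.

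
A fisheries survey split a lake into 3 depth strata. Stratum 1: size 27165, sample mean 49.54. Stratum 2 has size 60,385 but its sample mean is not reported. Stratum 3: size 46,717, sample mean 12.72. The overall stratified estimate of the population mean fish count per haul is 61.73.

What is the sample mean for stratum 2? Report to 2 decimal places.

N = 27165 + 60385 + 46717 = 134267.
Overall total = μ·N = 61.73·134267 = 8288301.91.
Subtract the known strata: 27165·49.54 + 46717·12.72 = 1939994.34.
Remaining total for stratum 2: 8288301.91 − 1939994.34 = 6348307.57.
Divide by its size: 6348307.57 / 60385 = 105.1305... → 105.13.

105.13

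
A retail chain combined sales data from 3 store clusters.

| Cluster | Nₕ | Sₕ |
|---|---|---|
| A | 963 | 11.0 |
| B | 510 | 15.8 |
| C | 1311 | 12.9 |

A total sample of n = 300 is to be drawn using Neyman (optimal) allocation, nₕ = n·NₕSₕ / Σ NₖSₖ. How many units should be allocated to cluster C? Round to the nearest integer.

A: NₕSₕ = 963·11.0 = 10593
B: NₕSₕ = 510·15.8 = 8058
C: NₕSₕ = 1311·12.9 = 16911.9
Σ NₕSₕ = 35562.9.
n_C = 300·16911.9/35562.9 = 142.665... → 143.

143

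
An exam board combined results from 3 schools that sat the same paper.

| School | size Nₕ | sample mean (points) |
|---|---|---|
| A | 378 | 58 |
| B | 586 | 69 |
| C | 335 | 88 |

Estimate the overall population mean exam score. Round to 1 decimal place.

N = 378 + 586 + 335 = 1299.
Overall mean = Σ (Nₕ/N)·x̄ₕ — weight by population share, not a simple average.
Σ Nₕx̄ₕ = 378·58 + 586·69 + 335·88 = 21924 + 40434 + 29480 = 91838.
Divide by N: 91838 / 1299 = 70.699... → 70.7.

70.7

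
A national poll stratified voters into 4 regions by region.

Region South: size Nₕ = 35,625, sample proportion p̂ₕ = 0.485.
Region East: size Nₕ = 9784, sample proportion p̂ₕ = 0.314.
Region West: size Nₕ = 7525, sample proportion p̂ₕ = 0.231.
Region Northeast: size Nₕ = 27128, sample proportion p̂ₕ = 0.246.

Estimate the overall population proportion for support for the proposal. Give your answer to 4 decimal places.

N = 35625 + 9784 + 7525 + 27128 = 80062.
Overall proportion = Σ (Nₕ/N)·p̂ₕ.
Σ Nₕp̂ₕ = 17278.125 + 3072.176 + 1738.275 + 6673.488 = 28762.064.
28762.064 / 80062 = 0.359247... → 0.3592.

0.3592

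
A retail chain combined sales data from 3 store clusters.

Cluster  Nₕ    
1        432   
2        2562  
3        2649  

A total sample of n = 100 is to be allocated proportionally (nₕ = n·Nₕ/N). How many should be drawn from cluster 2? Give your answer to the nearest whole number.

N = 432 + 2562 + 2649 = 5643.
n_2 = 100·2562/5643 = 45.401... → 45.

45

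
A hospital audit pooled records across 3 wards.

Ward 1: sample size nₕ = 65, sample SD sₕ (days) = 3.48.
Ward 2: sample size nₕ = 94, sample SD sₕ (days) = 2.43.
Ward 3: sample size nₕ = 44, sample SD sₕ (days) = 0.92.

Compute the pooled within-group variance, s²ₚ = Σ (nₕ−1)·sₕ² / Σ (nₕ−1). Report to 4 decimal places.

1: (65−1)·3.48² = 64·12.1104 = 775.0656
2: (94−1)·2.43² = 93·5.9049 = 549.1557
3: (44−1)·0.92² = 43·0.8464 = 36.3952
Numerator = 1360.6165; denominator = Σ(nₕ−1) = 200.
s²ₚ = 1360.6165/200 = 6.803083... → 6.8031.

6.8031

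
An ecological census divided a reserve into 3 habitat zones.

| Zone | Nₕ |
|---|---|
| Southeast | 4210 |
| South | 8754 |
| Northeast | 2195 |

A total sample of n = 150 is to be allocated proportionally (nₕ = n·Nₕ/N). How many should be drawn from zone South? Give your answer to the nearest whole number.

87

N = 4210 + 8754 + 2195 = 15159.
n_South = 150·8754/15159 = 86.622... → 87.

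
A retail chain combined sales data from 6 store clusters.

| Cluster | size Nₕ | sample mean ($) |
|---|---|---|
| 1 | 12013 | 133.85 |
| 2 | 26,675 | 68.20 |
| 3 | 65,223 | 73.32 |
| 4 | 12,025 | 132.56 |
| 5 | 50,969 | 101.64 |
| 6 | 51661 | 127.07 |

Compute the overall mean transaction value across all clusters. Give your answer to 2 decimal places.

98.59

N = 218566; weights Wₕ = Nₕ/N = (0.0550, 0.1220, 0.2984, 0.0550, 0.2332, 0.2364).
x̄_st = Σ Wₕ·x̄ₕ = 0.0550·133.85 + 0.1220·68.20 + 0.2984·73.32 + 0.0550·132.56 + 0.2332·101.64 + 0.2364·127.07 ≈ 98.5900...
→ 98.59.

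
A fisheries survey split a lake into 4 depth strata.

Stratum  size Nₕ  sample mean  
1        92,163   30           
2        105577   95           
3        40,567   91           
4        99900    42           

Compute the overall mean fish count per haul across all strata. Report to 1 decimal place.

61.2

N = 92163 + 105577 + 40567 + 99900 = 338207.
Weight each subgroup mean by Nₕ/N and sum.
Σ Nₕx̄ₕ = 92163·30 + 105577·95 + 40567·91 + 99900·42 = 2764890 + 10029815 + 3691597 + 4195800 = 20682102.
Divide by N: 20682102 / 338207 = 61.152... → 61.2.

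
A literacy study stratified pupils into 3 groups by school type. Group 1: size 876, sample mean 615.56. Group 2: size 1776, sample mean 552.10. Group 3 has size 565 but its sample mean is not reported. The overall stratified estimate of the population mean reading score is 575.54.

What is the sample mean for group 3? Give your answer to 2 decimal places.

587.17

Σ Nₕx̄ₕ = N·μ, so 565·x̄_3 = 3217·575.54 − (876·615.56 + 1776·552.10).
= 1851512.18 − 1519760.16 = 331752.02.
x̄_3 = 331752.02 / 565 = 587.1717... → 587.17.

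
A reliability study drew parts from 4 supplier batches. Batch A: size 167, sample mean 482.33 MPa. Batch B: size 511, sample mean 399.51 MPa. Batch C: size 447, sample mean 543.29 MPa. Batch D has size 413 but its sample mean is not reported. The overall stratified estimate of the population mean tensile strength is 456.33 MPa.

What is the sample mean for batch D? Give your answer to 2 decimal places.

N = 167 + 511 + 447 + 413 = 1538.
Overall total = μ·N = 456.33·1538 = 701835.54.
Subtract the known strata: 167·482.33 + 511·399.51 + 447·543.29 = 527549.35.
Remaining total for batch D: 701835.54 − 527549.35 = 174286.19.
Divide by its size: 174286.19 / 413 = 422.0005... → 422.00.

422.00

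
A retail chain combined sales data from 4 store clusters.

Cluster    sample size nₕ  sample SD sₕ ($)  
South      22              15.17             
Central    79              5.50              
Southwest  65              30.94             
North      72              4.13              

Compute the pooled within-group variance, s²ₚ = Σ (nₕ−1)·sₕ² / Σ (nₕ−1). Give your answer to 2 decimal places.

South: (22−1)·15.17² = 21·230.1289 = 4832.7069
Central: (79−1)·5.50² = 78·30.25 = 2359.5
Southwest: (65−1)·30.94² = 64·957.2836 = 61266.1504
North: (72−1)·4.13² = 71·17.0569 = 1211.0399
Numerator = 69669.3972; denominator = Σ(nₕ−1) = 234.
s²ₚ = 69669.3972/234 = 297.7325... → 297.73.

297.73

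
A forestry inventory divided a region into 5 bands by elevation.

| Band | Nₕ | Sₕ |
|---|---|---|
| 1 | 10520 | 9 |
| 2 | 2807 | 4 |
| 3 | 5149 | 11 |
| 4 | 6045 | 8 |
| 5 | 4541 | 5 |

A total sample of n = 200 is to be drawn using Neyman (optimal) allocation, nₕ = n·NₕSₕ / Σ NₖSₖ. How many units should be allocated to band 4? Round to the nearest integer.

41

1: NₕSₕ = 10520·9 = 94680
2: NₕSₕ = 2807·4 = 11228
3: NₕSₕ = 5149·11 = 56639
4: NₕSₕ = 6045·8 = 48360
5: NₕSₕ = 4541·5 = 22705
Σ NₕSₕ = 233612.
n_4 = 200·48360/233612 = 41.402... → 41.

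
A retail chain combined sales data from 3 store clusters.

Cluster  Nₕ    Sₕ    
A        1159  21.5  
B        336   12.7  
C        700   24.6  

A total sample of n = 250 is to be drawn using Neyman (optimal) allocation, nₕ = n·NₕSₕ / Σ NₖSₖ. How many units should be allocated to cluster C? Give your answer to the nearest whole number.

93

A: NₕSₕ = 1159·21.5 = 24918.5
B: NₕSₕ = 336·12.7 = 4267.2
C: NₕSₕ = 700·24.6 = 17220
Σ NₕSₕ = 46405.7.
n_C = 250·17220/46405.7 = 92.769... → 93.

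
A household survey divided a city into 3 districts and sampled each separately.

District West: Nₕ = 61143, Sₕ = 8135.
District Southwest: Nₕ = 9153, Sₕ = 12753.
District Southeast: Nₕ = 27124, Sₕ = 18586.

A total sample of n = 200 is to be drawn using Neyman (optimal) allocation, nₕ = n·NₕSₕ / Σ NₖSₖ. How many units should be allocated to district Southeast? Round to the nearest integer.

90

Σ NₕSₕ = 61143·8135 + 9153·12753 + 27124·18586 = 1118253178.
Share for Southeast: 504126664/1118253178 = 0.45082.
n_Southeast = 200 × 0.45082 = 90.163... → 90.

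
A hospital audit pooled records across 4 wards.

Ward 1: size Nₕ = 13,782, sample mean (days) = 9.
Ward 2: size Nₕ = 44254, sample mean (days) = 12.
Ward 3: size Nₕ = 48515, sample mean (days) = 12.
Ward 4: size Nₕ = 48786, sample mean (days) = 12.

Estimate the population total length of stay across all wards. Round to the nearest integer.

1822698

Estimate total by summing Nₕ·x̄ₕ over strata.
13782·9 + 44254·12 + 48515·12 + 48786·12 = 124038 + 531048 + 582180 + 585432 = 1822698.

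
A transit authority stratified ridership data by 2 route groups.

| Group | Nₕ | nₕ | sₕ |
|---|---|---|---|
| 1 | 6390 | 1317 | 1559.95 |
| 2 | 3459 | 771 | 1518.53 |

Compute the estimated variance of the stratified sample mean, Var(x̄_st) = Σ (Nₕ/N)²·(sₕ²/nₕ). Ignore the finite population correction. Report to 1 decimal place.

1146.7

N = 9849. Term for each stratum: Wₕ²sₕ²/nₕ.
Var(x̄_st) = 777.7733 + 368.9005 = 1146.6738 → 1146.7.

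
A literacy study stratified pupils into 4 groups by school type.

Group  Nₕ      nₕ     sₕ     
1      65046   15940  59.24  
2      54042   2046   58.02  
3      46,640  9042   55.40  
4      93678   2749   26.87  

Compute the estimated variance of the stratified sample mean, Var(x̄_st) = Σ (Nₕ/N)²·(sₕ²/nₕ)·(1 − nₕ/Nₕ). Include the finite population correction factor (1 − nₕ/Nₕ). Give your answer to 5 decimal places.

0.12125

N = 259406; Wₕ = Nₕ/N.
group 1: (65046/259406)²·59.24²/15940·(1 − 15940/65046) = 0.01045050
group 2: (54042/259406)²·58.02²/2046·(1 − 2046/54042) = 0.06870544
group 3: (46640/259406)²·55.40²/9042·(1 − 9042/46640) = 0.00884542
group 4: (93678/259406)²·26.87²/2749·(1 − 2749/93678) = 0.03324609
Sum = 0.12124744 → 0.12125.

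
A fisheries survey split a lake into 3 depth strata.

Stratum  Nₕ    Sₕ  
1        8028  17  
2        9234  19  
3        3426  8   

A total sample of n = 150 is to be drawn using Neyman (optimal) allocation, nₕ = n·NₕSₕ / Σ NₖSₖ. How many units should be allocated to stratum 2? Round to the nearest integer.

Σ NₕSₕ = 8028·17 + 9234·19 + 3426·8 = 339330.
Share for 2: 175446/339330 = 0.51704.
n_2 = 150 × 0.51704 = 77.555... → 78.

78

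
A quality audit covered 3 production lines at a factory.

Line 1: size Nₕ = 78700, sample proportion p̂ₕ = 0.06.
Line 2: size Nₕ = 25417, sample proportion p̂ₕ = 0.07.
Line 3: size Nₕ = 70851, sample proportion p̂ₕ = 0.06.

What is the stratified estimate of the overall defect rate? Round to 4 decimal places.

0.0615

Wₕ = Nₕ/N with N = 174968: 0.4498, 0.1453, 0.4049.
p̂_st = 0.4498·0.06 + 0.1453·0.07 + 0.4049·0.06 ≈ 0.061453... → 0.0615.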